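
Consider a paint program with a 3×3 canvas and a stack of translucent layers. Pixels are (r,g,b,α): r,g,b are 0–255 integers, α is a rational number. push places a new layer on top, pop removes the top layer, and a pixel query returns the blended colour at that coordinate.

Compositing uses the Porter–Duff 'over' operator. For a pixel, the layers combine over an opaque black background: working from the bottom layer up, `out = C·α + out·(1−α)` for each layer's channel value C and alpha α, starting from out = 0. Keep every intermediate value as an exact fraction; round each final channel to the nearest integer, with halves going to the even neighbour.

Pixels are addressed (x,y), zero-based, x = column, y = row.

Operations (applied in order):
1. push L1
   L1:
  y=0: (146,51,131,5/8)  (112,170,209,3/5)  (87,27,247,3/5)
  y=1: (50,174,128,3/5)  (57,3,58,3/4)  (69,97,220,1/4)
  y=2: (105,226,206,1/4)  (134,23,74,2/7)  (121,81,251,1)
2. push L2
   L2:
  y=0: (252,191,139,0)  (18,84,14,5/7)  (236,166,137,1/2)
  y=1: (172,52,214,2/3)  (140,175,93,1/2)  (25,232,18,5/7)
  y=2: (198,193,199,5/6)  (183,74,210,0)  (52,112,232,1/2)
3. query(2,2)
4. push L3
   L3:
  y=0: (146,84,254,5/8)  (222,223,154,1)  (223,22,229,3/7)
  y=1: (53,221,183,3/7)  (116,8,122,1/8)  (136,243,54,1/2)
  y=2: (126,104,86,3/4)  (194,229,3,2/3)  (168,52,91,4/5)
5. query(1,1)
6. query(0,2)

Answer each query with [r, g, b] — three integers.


at x=2,y=2 over L1,L2:
after L1 α=1: [121, 81, 251]
after L2 α=1/2: [173/2, 193/2, 483/2]
rounded: [86, 96, 242]

at x=1,y=1 over L1,L2,L3:
L1 α=3/4: [171/4, 9/4, 87/2]
L2 α=1/2: [731/8, 709/8, 273/4]
L3 α=1/8: [6045/64, 5027/64, 2399/32]
→ [94, 79, 75]

at x=0,y=2 over L1,L2,L3:
after L1 α=1/4: [105/4, 113/2, 103/2]
after L2 α=5/6: [1355/8, 681/4, 2093/12]
after L3 α=3/4: [4379/32, 1929/16, 5189/48]
rounded: [137, 121, 108]


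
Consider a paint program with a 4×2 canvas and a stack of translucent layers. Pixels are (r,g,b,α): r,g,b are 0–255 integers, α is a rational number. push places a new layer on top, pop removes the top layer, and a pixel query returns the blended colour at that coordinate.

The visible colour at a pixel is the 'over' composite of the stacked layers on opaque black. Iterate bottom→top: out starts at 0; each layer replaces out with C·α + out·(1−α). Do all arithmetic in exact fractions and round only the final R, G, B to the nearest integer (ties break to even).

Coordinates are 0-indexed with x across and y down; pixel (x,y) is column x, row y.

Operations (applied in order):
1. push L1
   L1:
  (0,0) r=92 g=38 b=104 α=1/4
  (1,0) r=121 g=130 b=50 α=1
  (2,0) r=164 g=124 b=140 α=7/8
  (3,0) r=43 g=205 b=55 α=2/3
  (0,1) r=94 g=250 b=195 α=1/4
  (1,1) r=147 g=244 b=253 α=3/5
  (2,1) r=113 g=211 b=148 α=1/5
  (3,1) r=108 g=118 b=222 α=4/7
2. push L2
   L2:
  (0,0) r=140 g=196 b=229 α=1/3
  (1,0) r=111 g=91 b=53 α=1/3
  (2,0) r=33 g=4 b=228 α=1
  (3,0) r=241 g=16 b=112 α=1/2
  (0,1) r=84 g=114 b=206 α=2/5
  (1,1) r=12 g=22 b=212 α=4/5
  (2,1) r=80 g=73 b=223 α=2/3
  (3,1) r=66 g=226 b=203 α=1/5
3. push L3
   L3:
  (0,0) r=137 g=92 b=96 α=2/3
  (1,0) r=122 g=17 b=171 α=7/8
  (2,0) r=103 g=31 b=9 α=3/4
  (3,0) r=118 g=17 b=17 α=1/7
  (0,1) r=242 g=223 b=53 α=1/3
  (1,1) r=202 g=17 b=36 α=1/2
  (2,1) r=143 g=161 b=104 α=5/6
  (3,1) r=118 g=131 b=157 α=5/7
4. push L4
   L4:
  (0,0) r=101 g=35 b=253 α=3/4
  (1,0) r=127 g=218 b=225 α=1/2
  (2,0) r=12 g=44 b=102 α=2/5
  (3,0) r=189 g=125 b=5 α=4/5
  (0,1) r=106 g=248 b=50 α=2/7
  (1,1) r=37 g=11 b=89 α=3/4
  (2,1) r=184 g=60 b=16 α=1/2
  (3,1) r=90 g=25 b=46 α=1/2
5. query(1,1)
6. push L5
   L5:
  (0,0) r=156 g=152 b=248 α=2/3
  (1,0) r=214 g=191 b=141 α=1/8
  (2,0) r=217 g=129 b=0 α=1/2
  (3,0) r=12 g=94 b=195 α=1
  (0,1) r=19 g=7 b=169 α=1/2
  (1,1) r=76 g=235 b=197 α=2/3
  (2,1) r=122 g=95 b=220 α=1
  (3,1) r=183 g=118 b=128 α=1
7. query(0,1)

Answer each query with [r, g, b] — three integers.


at x=1,y=1 over L1,L2,L3,L4:
after L1 α=3/5: [441/5, 732/5, 759/5]
after L2 α=4/5: [681/25, 1172/25, 4999/25]
after L3 α=1/2: [5731/50, 1597/50, 5899/50]
after L4 α=3/4: [11281/200, 3247/200, 19249/200]
= [56, 16, 96]

(0,1) stack=L1,L2,L3,L4,L5; from [0,0,0]:
after L1 α=1/4: [47/2, 125/2, 195/4]
after L2 α=2/5: [477/10, 831/10, 2233/20]
after L3 α=1/3: [1687/15, 1946/15, 921/10]
after L4 α=2/7: [2323/21, 3434/21, 1121/14]
after L5 α=1/2: [1361/21, 3581/42, 3487/28]
→ [65, 85, 125]


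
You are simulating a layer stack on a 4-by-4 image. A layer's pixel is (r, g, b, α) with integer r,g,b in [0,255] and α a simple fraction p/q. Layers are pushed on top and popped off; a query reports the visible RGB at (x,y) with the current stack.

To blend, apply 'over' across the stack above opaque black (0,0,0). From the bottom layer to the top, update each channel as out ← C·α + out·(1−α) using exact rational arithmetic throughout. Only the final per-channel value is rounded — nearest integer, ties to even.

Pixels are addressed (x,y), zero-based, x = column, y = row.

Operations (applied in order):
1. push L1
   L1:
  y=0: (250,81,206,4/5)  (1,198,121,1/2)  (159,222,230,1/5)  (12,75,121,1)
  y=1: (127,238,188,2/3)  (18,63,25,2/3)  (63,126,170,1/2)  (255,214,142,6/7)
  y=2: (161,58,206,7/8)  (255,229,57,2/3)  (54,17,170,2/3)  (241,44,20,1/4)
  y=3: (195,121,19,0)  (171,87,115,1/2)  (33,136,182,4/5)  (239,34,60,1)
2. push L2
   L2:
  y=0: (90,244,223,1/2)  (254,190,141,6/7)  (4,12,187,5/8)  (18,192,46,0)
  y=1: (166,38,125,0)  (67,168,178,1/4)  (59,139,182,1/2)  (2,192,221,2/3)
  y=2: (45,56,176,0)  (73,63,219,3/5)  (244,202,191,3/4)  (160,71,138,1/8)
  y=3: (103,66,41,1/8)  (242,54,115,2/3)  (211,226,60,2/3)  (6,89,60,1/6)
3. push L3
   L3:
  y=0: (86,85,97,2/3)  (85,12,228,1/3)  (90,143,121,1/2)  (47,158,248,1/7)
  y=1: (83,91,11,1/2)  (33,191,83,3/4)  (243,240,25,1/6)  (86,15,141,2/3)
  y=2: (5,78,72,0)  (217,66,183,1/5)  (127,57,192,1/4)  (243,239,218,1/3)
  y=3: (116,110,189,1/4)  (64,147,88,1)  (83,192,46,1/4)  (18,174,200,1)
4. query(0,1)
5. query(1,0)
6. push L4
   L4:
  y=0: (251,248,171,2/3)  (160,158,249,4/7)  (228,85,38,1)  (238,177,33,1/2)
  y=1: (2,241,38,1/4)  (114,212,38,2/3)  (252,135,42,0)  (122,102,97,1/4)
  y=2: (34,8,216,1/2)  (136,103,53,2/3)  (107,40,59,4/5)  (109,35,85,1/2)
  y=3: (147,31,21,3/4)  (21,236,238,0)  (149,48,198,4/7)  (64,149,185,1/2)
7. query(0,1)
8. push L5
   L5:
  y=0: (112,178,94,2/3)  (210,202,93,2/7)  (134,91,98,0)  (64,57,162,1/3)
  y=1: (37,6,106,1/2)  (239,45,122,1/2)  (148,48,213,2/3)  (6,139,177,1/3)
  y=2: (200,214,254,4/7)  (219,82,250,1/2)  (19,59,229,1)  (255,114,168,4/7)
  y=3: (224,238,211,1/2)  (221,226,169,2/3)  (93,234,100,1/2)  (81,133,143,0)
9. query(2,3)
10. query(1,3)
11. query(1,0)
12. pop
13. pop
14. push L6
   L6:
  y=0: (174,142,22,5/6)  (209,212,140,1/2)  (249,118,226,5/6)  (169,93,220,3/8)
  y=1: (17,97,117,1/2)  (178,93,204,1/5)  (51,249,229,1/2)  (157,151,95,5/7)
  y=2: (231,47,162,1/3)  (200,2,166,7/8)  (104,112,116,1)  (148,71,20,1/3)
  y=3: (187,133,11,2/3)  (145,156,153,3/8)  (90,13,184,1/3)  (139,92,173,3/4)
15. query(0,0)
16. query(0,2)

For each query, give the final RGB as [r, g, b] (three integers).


at x=0,y=1 over L1,L2,L3:
L1 α=2/3: [254/3, 476/3, 376/3]
L2 α=0: [254/3, 476/3, 376/3]
L3 α=1/2: [503/6, 749/6, 409/6]
→ [84, 125, 68]

query (1,0) [L1,L2,L3] — begin 0,0,0
+L1 (α=1/2) → [1/2, 99, 121/2]
+L2 (α=6/7) → [3049/14, 177, 259/2]
+L3 (α=1/3) → [3644/21, 122, 487/3]
rounded: [174, 122, 162]

query (0,1) [L1,L2,L3,L4] — begin 0,0,0
+L1 (α=2/3) → [254/3, 476/3, 376/3]
+L2 (α=0) → [254/3, 476/3, 376/3]
+L3 (α=1/2) → [503/6, 749/6, 409/6]
+L4 (α=1/4) → [507/8, 1231/8, 485/8]
= [63, 154, 61]

at x=2,y=3 over L1,L2,L3,L4,L5:
after L1 α=4/5: [132/5, 544/5, 728/5]
after L2 α=2/3: [2242/15, 2804/15, 1328/15]
after L3 α=1/4: [2657/20, 941/5, 779/10]
after L4 α=4/7: [19891/140, 3783/35, 10257/70]
after L5 α=1/2: [32911/280, 11973/70, 17257/140]
rounded: [118, 171, 123]

at x=1,y=3 over L1,L2,L3,L4,L5:
after L1 α=1/2: [171/2, 87/2, 115/2]
after L2 α=2/3: [1139/6, 101/2, 575/6]
after L3 α=1: [64, 147, 88]
after L4 α=0: [64, 147, 88]
after L5 α=2/3: [506/3, 599/3, 142]
rounded: [169, 200, 142]

at x=1,y=0 over L1,L2,L3,L4,L5:
L1 α=1/2: [1/2, 99, 121/2]
L2 α=6/7: [3049/14, 177, 259/2]
L3 α=1/3: [3644/21, 122, 487/3]
L4 α=4/7: [8124/49, 998/7, 1483/7]
L5 α=2/7: [61200/343, 7818/49, 8717/49]
rounded: [178, 160, 178]

at x=0,y=0 over L1,L2,L3,L6:
after L1 α=4/5: [200, 324/5, 824/5]
after L2 α=1/2: [145, 772/5, 1939/10]
after L3 α=2/3: [317/3, 1622/15, 1293/10]
after L6 α=5/6: [2927/18, 6136/45, 2393/60]
rounded: [163, 136, 40]

at x=0,y=2 over L1,L2,L3,L6:
after L1 α=7/8: [1127/8, 203/4, 721/4]
after L2 α=0: [1127/8, 203/4, 721/4]
after L3 α=0: [1127/8, 203/4, 721/4]
after L6 α=1/3: [2051/12, 99/2, 1045/6]
rounded: [171, 50, 174]


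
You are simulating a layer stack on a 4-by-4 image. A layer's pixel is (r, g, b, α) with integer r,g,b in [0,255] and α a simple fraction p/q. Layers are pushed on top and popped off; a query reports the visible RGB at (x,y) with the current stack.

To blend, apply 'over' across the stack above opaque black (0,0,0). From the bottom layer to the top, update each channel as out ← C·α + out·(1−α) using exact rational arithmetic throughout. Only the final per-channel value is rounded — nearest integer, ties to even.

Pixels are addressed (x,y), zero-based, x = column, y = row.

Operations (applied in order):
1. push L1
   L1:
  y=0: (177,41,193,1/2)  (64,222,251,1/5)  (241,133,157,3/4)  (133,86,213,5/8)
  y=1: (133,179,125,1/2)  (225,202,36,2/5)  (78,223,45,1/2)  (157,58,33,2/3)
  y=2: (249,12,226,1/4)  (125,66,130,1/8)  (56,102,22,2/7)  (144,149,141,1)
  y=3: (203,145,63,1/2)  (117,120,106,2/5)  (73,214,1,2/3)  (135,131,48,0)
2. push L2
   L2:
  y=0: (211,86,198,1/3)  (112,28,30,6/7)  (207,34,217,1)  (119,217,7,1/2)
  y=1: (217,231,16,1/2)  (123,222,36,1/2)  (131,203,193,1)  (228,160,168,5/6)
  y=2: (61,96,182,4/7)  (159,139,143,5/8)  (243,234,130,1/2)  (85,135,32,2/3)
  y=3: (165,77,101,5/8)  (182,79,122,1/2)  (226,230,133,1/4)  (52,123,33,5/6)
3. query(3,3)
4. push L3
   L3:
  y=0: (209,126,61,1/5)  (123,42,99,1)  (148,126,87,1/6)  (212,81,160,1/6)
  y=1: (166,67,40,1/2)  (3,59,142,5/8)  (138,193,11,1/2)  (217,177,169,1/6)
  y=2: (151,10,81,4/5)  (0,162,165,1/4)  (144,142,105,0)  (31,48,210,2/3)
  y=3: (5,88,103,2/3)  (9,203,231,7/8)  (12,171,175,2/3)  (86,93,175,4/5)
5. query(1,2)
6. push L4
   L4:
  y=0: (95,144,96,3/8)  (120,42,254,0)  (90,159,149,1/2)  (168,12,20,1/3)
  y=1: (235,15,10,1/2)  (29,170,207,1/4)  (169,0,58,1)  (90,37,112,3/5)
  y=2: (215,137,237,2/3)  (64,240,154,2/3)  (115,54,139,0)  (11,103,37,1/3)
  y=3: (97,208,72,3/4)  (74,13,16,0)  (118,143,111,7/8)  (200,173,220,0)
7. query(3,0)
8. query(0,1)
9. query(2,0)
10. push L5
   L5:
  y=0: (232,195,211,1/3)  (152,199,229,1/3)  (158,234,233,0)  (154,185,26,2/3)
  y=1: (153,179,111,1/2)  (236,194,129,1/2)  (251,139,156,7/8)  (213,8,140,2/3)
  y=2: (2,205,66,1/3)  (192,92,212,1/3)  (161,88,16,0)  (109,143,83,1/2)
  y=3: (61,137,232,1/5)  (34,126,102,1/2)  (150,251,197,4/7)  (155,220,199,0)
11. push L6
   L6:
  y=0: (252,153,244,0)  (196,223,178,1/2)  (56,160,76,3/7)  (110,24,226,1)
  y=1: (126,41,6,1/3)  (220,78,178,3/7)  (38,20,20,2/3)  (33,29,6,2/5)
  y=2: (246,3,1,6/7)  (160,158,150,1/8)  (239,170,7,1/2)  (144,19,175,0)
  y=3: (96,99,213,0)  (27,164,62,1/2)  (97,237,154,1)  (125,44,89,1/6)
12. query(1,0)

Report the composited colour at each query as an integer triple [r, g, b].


at x=3,y=3 over L1,L2:
+L1 (α=0) → [0, 0, 0]
+L2 (α=5/6) → [130/3, 205/2, 55/2]
= [43, 102, 28]

(1,2) stack=L1,L2,L3; from [0,0,0]:
after L1 α=1/8: [125/8, 33/4, 65/4]
after L2 α=5/8: [6735/64, 2879/32, 3055/32]
after L3 α=1/4: [20205/256, 13821/128, 14445/128]
rounded: [79, 108, 113]

at x=3,y=0 over L1,L2,L3,L4:
after L1 α=5/8: [665/8, 215/4, 1065/8]
after L2 α=1/2: [1617/16, 1083/8, 1121/16]
after L3 α=1/6: [11477/96, 2021/16, 8165/96]
after L4 α=1/3: [19541/144, 2117/24, 9125/144]
rounded: [136, 88, 63]

at x=0,y=1 over L1,L2,L3,L4:
after L1 α=1/2: [133/2, 179/2, 125/2]
after L2 α=1/2: [567/4, 641/4, 157/4]
after L3 α=1/2: [1231/8, 909/8, 317/8]
after L4 α=1/2: [3111/16, 1029/16, 397/16]
= [194, 64, 25]

query (2,0) [L1,L2,L3,L4] — begin 0,0,0
+L1 (α=3/4) → [723/4, 399/4, 471/4]
+L2 (α=1) → [207, 34, 217]
+L3 (α=1/6) → [1183/6, 148/3, 586/3]
+L4 (α=1/2) → [1723/12, 625/6, 1033/6]
= [144, 104, 172]

at x=1,y=0 over L1,L2,L3,L4,L5,L6:
L1 α=1/5: [64/5, 222/5, 251/5]
L2 α=6/7: [3424/35, 1062/35, 1151/35]
L3 α=1: [123, 42, 99]
L4 α=0: [123, 42, 99]
L5 α=1/3: [398/3, 283/3, 427/3]
L6 α=1/2: [493/3, 476/3, 961/6]
rounded: [164, 159, 160]


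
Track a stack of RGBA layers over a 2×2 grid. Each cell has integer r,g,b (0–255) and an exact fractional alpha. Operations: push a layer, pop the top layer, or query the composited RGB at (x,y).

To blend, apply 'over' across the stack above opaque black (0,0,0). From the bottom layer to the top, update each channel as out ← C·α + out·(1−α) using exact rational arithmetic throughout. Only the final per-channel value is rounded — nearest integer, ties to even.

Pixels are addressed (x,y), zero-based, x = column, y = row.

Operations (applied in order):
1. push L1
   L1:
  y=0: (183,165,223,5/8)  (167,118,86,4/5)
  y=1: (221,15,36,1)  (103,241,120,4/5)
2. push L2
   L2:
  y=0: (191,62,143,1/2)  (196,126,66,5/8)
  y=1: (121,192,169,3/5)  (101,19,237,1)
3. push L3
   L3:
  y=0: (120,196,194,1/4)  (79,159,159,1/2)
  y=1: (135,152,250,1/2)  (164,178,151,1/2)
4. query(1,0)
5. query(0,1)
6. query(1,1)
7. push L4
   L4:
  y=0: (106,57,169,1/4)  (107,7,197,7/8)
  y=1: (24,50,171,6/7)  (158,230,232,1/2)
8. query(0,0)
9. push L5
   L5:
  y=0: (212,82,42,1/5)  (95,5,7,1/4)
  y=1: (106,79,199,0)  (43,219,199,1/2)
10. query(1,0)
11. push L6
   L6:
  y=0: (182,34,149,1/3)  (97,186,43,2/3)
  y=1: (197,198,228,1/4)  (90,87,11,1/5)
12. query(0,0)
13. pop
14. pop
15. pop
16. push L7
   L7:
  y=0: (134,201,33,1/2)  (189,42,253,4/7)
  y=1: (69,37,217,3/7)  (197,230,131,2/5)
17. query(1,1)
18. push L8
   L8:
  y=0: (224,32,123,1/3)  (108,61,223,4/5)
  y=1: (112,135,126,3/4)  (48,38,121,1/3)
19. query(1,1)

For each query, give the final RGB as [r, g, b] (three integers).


at x=1,y=0 over L1,L2,L3:
+L1 (α=4/5) → [668/5, 472/5, 344/5]
+L2 (α=5/8) → [863/5, 2283/20, 1341/20]
+L3 (α=1/2) → [629/5, 5463/40, 4521/40]
= [126, 137, 113]

query (0,1) [L1,L2,L3] — begin 0,0,0
L1 α=1: [221, 15, 36]
L2 α=3/5: [161, 606/5, 579/5]
L3 α=1/2: [148, 683/5, 1829/10]
→ [148, 137, 183]

(1,1) stack=L1,L2,L3; from [0,0,0]:
after L1 α=4/5: [412/5, 964/5, 96]
after L2 α=1: [101, 19, 237]
after L3 α=1/2: [265/2, 197/2, 194]
rounded: [132, 98, 194]

at x=0,y=0 over L1,L2,L3,L4:
+L1 (α=5/8) → [915/8, 825/8, 1115/8]
+L2 (α=1/2) → [2443/16, 1321/16, 2259/16]
+L3 (α=1/4) → [9249/64, 7099/64, 9881/64]
+L4 (α=1/4) → [34531/256, 24945/256, 40459/256]
rounded: [135, 97, 158]

at x=1,y=0 over L1,L2,L3,L4,L5:
+L1 (α=4/5) → [668/5, 472/5, 344/5]
+L2 (α=5/8) → [863/5, 2283/20, 1341/20]
+L3 (α=1/2) → [629/5, 5463/40, 4521/40]
+L4 (α=7/8) → [2187/20, 7423/320, 59681/320]
+L5 (α=1/4) → [8461/80, 23869/1280, 181283/1280]
→ [106, 19, 142]

query (0,0) [L1,L2,L3,L4,L5,L6] — begin 0,0,0
+L1 (α=5/8) → [915/8, 825/8, 1115/8]
+L2 (α=1/2) → [2443/16, 1321/16, 2259/16]
+L3 (α=1/4) → [9249/64, 7099/64, 9881/64]
+L4 (α=1/4) → [34531/256, 24945/256, 40459/256]
+L5 (α=1/5) → [48099/320, 30193/320, 43147/320]
+L6 (α=1/3) → [77219/480, 35633/480, 22329/160]
→ [161, 74, 140]

at x=1,y=1 over L1,L2,L3,L7:
+L1 (α=4/5) → [412/5, 964/5, 96]
+L2 (α=1) → [101, 19, 237]
+L3 (α=1/2) → [265/2, 197/2, 194]
+L7 (α=2/5) → [1583/10, 1511/10, 844/5]
rounded: [158, 151, 169]

at x=1,y=1 over L1,L2,L3,L7,L8:
after L1 α=4/5: [412/5, 964/5, 96]
after L2 α=1: [101, 19, 237]
after L3 α=1/2: [265/2, 197/2, 194]
after L7 α=2/5: [1583/10, 1511/10, 844/5]
after L8 α=1/3: [1823/15, 567/5, 2293/15]
= [122, 113, 153]


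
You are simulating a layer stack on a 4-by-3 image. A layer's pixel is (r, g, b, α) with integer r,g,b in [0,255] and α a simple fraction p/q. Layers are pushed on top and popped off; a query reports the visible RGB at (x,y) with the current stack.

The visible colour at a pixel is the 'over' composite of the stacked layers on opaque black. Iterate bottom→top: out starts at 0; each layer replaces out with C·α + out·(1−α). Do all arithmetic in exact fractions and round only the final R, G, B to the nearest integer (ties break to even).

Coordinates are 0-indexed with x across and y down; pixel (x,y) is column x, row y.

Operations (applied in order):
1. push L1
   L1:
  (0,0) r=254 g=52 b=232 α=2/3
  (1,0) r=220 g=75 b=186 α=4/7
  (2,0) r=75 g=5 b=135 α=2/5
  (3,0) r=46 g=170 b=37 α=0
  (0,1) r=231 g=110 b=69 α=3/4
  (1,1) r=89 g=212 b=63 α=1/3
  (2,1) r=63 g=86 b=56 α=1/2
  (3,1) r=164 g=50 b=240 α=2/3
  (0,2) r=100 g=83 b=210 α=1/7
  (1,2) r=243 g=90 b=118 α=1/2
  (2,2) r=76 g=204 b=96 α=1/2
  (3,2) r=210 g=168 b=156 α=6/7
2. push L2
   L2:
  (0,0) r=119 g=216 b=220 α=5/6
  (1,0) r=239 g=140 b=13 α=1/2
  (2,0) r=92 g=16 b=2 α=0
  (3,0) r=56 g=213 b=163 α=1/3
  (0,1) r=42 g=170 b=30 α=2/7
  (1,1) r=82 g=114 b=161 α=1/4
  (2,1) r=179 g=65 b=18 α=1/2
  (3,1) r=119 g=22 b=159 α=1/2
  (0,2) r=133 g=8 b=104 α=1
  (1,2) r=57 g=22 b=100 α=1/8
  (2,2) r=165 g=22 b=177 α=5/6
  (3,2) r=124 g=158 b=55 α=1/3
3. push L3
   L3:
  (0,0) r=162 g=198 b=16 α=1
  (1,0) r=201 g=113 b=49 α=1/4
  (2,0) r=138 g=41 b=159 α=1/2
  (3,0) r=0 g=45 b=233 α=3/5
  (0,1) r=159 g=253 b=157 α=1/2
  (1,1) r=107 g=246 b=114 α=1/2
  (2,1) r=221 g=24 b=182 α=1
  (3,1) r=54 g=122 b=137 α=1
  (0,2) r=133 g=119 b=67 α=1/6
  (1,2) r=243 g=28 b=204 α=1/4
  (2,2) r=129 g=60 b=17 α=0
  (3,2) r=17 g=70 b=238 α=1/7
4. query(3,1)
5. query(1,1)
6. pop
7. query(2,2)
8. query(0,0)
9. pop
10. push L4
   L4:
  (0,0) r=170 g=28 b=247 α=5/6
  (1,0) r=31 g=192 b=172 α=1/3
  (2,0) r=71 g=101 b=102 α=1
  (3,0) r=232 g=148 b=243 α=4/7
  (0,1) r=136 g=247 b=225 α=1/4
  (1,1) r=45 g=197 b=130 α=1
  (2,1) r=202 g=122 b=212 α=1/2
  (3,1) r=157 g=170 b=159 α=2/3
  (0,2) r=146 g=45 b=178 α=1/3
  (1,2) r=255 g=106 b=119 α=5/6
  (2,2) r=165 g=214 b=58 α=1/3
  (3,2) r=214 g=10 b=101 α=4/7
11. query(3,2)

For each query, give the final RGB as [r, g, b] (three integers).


(3,1) stack=L1,L2,L3; from [0,0,0]:
L1 α=2/3: [328/3, 100/3, 160]
L2 α=1/2: [685/6, 83/3, 319/2]
L3 α=1: [54, 122, 137]
= [54, 122, 137]

at x=1,y=1 over L1,L2,L3:
L1 α=1/3: [89/3, 212/3, 21]
L2 α=1/4: [171/4, 163/2, 56]
L3 α=1/2: [599/8, 655/4, 85]
= [75, 164, 85]

at x=2,y=2 over L1,L2:
after L1 α=1/2: [38, 102, 48]
after L2 α=5/6: [863/6, 106/3, 311/2]
→ [144, 35, 156]

at x=0,y=0 over L1,L2:
after L1 α=2/3: [508/3, 104/3, 464/3]
after L2 α=5/6: [2293/18, 1672/9, 1882/9]
rounded: [127, 186, 209]

at x=3,y=2 over L1,L4:
after L1 α=6/7: [180, 144, 936/7]
after L4 α=4/7: [1396/7, 472/7, 5636/49]
= [199, 67, 115]


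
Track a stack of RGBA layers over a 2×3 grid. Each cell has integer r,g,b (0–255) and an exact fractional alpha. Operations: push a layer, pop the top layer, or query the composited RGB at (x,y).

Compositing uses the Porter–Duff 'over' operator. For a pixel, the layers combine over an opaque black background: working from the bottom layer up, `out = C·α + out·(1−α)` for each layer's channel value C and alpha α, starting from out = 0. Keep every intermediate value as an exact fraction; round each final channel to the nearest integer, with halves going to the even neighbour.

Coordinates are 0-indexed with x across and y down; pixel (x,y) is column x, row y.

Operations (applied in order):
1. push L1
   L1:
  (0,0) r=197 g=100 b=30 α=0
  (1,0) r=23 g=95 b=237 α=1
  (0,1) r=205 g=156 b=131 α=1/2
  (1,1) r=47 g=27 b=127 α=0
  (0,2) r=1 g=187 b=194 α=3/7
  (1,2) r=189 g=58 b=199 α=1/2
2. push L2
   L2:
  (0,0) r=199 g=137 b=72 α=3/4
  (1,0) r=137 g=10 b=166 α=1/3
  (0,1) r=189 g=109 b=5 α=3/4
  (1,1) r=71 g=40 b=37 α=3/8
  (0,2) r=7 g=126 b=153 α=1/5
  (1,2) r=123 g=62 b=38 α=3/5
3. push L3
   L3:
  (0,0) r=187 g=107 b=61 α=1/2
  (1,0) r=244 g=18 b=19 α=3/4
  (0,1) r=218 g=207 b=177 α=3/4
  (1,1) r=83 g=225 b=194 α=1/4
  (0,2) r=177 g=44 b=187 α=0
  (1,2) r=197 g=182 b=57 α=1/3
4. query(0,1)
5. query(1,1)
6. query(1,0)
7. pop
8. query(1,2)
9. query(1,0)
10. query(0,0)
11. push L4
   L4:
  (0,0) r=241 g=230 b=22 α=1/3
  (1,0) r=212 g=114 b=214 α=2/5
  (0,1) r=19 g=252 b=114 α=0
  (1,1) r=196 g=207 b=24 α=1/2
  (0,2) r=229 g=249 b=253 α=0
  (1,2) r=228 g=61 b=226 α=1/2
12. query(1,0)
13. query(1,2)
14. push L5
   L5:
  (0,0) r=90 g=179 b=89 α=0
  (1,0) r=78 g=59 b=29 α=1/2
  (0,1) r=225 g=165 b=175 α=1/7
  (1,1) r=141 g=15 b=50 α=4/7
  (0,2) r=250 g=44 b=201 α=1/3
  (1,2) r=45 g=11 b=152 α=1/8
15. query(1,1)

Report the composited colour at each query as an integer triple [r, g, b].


at x=0,y=1 over L1,L2,L3:
+L1 (α=1/2) → [205/2, 78, 131/2]
+L2 (α=3/4) → [1339/8, 405/4, 161/8]
+L3 (α=3/4) → [6571/32, 2889/16, 4409/32]
→ [205, 181, 138]

at x=1,y=1 over L1,L2,L3:
+L1 (α=0) → [0, 0, 0]
+L2 (α=3/8) → [213/8, 15, 111/8]
+L3 (α=1/4) → [1303/32, 135/2, 1885/32]
rounded: [41, 68, 59]

(1,0) stack=L1,L2,L3; from [0,0,0]:
+L1 (α=1) → [23, 95, 237]
+L2 (α=1/3) → [61, 200/3, 640/3]
+L3 (α=3/4) → [793/4, 181/6, 811/12]
rounded: [198, 30, 68]

at x=1,y=2 over L1,L2:
+L1 (α=1/2) → [189/2, 29, 199/2]
+L2 (α=3/5) → [558/5, 244/5, 313/5]
= [112, 49, 63]

query (1,0) [L1,L2] — begin 0,0,0
+L1 (α=1) → [23, 95, 237]
+L2 (α=1/3) → [61, 200/3, 640/3]
rounded: [61, 67, 213]

query (0,0) [L1,L2] — begin 0,0,0
L1 α=0: [0, 0, 0]
L2 α=3/4: [597/4, 411/4, 54]
rounded: [149, 103, 54]

(1,0) stack=L1,L2,L4; from [0,0,0]:
after L1 α=1: [23, 95, 237]
after L2 α=1/3: [61, 200/3, 640/3]
after L4 α=2/5: [607/5, 428/5, 1068/5]
= [121, 86, 214]

query (1,2) [L1,L2,L4] — begin 0,0,0
L1 α=1/2: [189/2, 29, 199/2]
L2 α=3/5: [558/5, 244/5, 313/5]
L4 α=1/2: [849/5, 549/10, 1443/10]
→ [170, 55, 144]

at x=1,y=1 over L1,L2,L4,L5:
+L1 (α=0) → [0, 0, 0]
+L2 (α=3/8) → [213/8, 15, 111/8]
+L4 (α=1/2) → [1781/16, 111, 303/16]
+L5 (α=4/7) → [14367/112, 393/7, 587/16]
→ [128, 56, 37]


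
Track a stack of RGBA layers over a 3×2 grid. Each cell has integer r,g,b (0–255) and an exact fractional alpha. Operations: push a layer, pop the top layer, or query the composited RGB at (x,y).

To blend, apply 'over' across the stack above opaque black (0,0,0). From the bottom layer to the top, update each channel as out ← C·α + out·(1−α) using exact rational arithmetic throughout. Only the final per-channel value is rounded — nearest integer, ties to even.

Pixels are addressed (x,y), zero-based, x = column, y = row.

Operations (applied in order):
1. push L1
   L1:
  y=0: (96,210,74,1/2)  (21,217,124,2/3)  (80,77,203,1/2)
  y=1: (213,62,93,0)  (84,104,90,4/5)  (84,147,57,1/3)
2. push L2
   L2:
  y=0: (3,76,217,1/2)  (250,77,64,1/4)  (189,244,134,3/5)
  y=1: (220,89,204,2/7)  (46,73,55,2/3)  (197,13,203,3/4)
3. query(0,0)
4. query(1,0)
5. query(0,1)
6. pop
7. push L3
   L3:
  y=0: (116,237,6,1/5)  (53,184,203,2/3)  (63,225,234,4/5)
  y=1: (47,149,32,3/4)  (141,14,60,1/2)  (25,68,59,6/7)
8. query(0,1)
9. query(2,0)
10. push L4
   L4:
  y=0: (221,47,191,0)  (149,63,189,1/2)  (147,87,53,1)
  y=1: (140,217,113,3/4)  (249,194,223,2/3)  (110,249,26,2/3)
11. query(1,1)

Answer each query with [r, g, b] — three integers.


query (0,0) [L1,L2] — begin 0,0,0
L1 α=1/2: [48, 105, 37]
L2 α=1/2: [51/2, 181/2, 127]
rounded: [26, 90, 127]

query (1,0) [L1,L2] — begin 0,0,0
+L1 (α=2/3) → [14, 434/3, 248/3]
+L2 (α=1/4) → [73, 511/4, 78]
→ [73, 128, 78]

query (0,1) [L1,L2] — begin 0,0,0
L1 α=0: [0, 0, 0]
L2 α=2/7: [440/7, 178/7, 408/7]
→ [63, 25, 58]

at x=0,y=1 over L1,L3:
L1 α=0: [0, 0, 0]
L3 α=3/4: [141/4, 447/4, 24]
= [35, 112, 24]

(2,0) stack=L1,L3; from [0,0,0]:
after L1 α=1/2: [40, 77/2, 203/2]
after L3 α=4/5: [292/5, 1877/10, 415/2]
= [58, 188, 208]

(1,1) stack=L1,L3,L4; from [0,0,0]:
after L1 α=4/5: [336/5, 416/5, 72]
after L3 α=1/2: [1041/10, 243/5, 66]
after L4 α=2/3: [2007/10, 2183/15, 512/3]
= [201, 146, 171]


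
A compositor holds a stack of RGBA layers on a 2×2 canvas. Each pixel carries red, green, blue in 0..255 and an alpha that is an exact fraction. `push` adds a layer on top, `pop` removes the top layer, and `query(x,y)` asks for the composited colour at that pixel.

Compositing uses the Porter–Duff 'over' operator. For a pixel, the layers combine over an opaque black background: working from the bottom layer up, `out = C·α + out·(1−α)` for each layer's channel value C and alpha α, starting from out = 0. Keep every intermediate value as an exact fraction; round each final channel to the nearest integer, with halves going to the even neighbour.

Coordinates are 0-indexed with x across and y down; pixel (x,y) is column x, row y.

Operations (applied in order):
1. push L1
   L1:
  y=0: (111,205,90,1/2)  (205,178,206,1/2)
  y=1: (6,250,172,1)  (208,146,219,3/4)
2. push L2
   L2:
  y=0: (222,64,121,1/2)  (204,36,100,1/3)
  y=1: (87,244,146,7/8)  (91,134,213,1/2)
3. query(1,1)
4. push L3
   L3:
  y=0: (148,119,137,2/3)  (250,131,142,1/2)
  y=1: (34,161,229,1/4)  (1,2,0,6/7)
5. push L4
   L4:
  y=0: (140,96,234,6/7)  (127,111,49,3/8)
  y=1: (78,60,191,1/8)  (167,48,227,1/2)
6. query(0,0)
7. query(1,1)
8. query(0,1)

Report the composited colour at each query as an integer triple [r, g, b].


query (1,1) [L1,L2] — begin 0,0,0
+L1 (α=3/4) → [156, 219/2, 657/4]
+L2 (α=1/2) → [247/2, 487/4, 1509/8]
rounded: [124, 122, 189]

query (0,0) [L1,L2,L3,L4] — begin 0,0,0
after L1 α=1/2: [111/2, 205/2, 45]
after L2 α=1/2: [555/4, 333/4, 83]
after L3 α=2/3: [1739/12, 1285/12, 119]
after L4 α=6/7: [11819/84, 1171/12, 1523/7]
→ [141, 98, 218]

(1,1) stack=L1,L2,L3,L4; from [0,0,0]:
L1 α=3/4: [156, 219/2, 657/4]
L2 α=1/2: [247/2, 487/4, 1509/8]
L3 α=6/7: [37/2, 535/28, 1509/56]
L4 α=1/2: [371/4, 1879/56, 14221/112]
→ [93, 34, 127]

(0,1) stack=L1,L2,L3,L4; from [0,0,0]:
L1 α=1: [6, 250, 172]
L2 α=7/8: [615/8, 979/4, 597/4]
L3 α=1/4: [2117/32, 3581/16, 2707/16]
L4 α=1/8: [17315/256, 26027/128, 22005/128]
= [68, 203, 172]


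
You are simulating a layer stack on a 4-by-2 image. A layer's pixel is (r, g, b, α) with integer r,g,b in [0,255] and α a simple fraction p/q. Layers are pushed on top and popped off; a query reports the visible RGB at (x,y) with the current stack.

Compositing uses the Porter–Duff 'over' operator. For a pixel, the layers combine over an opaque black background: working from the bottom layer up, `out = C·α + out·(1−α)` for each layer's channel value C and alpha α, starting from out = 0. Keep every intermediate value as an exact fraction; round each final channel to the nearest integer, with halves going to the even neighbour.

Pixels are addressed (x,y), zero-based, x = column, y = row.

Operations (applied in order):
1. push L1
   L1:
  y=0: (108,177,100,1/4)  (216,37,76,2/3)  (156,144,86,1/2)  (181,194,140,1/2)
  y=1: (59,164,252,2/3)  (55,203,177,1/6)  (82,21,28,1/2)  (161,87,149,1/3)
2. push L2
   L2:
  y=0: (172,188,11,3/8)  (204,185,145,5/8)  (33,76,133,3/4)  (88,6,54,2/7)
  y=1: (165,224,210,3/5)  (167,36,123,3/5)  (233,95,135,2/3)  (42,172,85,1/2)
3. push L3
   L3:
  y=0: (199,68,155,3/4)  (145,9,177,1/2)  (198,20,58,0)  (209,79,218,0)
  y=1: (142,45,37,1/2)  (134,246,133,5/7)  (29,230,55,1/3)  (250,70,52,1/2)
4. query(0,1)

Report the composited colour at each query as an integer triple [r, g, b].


query (0,1) [L1,L2,L3] — begin 0,0,0
after L1 α=2/3: [118/3, 328/3, 168]
after L2 α=3/5: [1721/15, 2672/15, 966/5]
after L3 α=1/2: [3851/30, 3347/30, 1151/10]
= [128, 112, 115]


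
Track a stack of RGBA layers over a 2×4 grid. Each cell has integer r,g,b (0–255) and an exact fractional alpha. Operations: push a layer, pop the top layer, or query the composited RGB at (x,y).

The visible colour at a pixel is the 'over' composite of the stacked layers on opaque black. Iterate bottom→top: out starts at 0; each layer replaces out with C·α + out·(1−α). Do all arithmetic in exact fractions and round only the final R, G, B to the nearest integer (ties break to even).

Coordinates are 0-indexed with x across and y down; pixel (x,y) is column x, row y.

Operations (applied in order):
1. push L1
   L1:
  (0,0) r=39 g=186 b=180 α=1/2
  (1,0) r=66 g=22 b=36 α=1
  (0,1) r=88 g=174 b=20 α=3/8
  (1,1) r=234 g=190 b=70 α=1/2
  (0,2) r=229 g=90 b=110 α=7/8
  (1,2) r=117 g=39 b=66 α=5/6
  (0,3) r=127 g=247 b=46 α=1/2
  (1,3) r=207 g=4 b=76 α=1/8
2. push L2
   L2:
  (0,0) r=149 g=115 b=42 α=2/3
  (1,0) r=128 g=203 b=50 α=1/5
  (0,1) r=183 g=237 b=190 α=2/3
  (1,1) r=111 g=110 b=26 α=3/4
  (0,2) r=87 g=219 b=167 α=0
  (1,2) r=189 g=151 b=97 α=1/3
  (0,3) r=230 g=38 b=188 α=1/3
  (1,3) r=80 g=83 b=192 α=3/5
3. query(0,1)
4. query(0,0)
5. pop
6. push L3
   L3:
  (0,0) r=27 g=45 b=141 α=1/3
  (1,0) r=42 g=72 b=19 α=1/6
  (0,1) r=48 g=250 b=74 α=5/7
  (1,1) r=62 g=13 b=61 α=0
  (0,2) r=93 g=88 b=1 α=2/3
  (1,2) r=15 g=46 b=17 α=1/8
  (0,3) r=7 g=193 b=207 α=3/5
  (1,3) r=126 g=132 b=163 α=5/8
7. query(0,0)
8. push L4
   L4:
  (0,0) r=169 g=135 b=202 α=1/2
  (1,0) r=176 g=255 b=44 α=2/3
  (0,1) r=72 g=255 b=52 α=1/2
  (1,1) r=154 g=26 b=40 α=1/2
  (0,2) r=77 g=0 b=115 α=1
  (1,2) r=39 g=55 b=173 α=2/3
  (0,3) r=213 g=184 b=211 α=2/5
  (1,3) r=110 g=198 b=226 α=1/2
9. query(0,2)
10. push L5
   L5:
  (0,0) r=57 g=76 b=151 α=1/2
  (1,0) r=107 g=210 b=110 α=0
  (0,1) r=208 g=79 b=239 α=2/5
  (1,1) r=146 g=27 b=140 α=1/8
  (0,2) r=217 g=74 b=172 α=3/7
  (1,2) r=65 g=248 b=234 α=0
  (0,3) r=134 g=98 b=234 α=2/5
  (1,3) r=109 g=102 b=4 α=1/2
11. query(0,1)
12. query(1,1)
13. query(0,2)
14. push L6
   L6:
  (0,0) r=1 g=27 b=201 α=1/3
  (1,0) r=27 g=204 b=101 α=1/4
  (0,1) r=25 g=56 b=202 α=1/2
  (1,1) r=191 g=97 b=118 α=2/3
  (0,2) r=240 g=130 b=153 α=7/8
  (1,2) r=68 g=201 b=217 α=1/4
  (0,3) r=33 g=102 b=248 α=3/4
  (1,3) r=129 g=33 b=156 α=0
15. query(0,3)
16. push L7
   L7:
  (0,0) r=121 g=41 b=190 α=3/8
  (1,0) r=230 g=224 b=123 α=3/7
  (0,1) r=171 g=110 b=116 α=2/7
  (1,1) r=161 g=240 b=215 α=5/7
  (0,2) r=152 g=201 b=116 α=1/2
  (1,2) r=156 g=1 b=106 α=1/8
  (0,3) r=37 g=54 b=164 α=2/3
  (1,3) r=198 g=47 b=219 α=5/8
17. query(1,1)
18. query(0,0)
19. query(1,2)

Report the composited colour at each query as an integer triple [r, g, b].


at x=0,y=1 over L1,L2:
after L1 α=3/8: [33, 261/4, 15/2]
after L2 α=2/3: [133, 719/4, 775/6]
rounded: [133, 180, 129]

(0,0) stack=L1,L2; from [0,0,0]:
+L1 (α=1/2) → [39/2, 93, 90]
+L2 (α=2/3) → [635/6, 323/3, 58]
rounded: [106, 108, 58]

(0,0) stack=L1,L3; from [0,0,0]:
after L1 α=1/2: [39/2, 93, 90]
after L3 α=1/3: [22, 77, 107]
→ [22, 77, 107]

at x=0,y=2 over L1,L3,L4:
+L1 (α=7/8) → [1603/8, 315/4, 385/4]
+L3 (α=2/3) → [3091/24, 1019/12, 131/4]
+L4 (α=1) → [77, 0, 115]
→ [77, 0, 115]

query (0,1) [L1,L3,L4,L5] — begin 0,0,0
L1 α=3/8: [33, 261/4, 15/2]
L3 α=5/7: [306/7, 2761/14, 55]
L4 α=1/2: [405/7, 6331/28, 107/2]
L5 α=2/5: [4127/35, 23417/140, 1277/10]
rounded: [118, 167, 128]

at x=1,y=1 over L1,L3,L4,L5:
after L1 α=1/2: [117, 95, 35]
after L3 α=0: [117, 95, 35]
after L4 α=1/2: [271/2, 121/2, 75/2]
after L5 α=1/8: [2189/16, 901/16, 805/16]
→ [137, 56, 50]

query (0,2) [L1,L3,L4,L5] — begin 0,0,0
L1 α=7/8: [1603/8, 315/4, 385/4]
L3 α=2/3: [3091/24, 1019/12, 131/4]
L4 α=1: [77, 0, 115]
L5 α=3/7: [137, 222/7, 976/7]
→ [137, 32, 139]

(0,3) stack=L1,L3,L4,L5,L6; from [0,0,0]:
+L1 (α=1/2) → [127/2, 247/2, 23]
+L3 (α=3/5) → [148/5, 826/5, 667/5]
+L4 (α=2/5) → [2574/25, 4318/25, 4111/25]
+L5 (α=2/5) → [14422/125, 17854/125, 24033/125]
+L6 (α=3/4) → [26797/500, 14026/125, 117033/500]
= [54, 112, 234]

at x=1,y=1 over L1,L3,L4,L5,L6,L7:
L1 α=1/2: [117, 95, 35]
L3 α=0: [117, 95, 35]
L4 α=1/2: [271/2, 121/2, 75/2]
L5 α=1/8: [2189/16, 901/16, 805/16]
L6 α=2/3: [2767/16, 1335/16, 1527/16]
L7 α=5/7: [9207/56, 10935/56, 10127/56]
→ [164, 195, 181]

(0,0) stack=L1,L3,L4,L5,L6,L7; from [0,0,0]:
after L1 α=1/2: [39/2, 93, 90]
after L3 α=1/3: [22, 77, 107]
after L4 α=1/2: [191/2, 106, 309/2]
after L5 α=1/2: [305/4, 91, 611/4]
after L6 α=1/3: [307/6, 209/3, 1013/6]
after L7 α=3/8: [3713/48, 707/12, 8485/48]
rounded: [77, 59, 177]

(1,2) stack=L1,L3,L4,L5,L6,L7; from [0,0,0]:
+L1 (α=5/6) → [195/2, 65/2, 55]
+L3 (α=1/8) → [1395/16, 547/16, 201/4]
+L4 (α=2/3) → [881/16, 769/16, 1585/12]
+L5 (α=0) → [881/16, 769/16, 1585/12]
+L6 (α=1/4) → [3731/64, 5523/64, 2453/16]
+L7 (α=1/8) → [36101/512, 38725/512, 18867/128]
rounded: [71, 76, 147]


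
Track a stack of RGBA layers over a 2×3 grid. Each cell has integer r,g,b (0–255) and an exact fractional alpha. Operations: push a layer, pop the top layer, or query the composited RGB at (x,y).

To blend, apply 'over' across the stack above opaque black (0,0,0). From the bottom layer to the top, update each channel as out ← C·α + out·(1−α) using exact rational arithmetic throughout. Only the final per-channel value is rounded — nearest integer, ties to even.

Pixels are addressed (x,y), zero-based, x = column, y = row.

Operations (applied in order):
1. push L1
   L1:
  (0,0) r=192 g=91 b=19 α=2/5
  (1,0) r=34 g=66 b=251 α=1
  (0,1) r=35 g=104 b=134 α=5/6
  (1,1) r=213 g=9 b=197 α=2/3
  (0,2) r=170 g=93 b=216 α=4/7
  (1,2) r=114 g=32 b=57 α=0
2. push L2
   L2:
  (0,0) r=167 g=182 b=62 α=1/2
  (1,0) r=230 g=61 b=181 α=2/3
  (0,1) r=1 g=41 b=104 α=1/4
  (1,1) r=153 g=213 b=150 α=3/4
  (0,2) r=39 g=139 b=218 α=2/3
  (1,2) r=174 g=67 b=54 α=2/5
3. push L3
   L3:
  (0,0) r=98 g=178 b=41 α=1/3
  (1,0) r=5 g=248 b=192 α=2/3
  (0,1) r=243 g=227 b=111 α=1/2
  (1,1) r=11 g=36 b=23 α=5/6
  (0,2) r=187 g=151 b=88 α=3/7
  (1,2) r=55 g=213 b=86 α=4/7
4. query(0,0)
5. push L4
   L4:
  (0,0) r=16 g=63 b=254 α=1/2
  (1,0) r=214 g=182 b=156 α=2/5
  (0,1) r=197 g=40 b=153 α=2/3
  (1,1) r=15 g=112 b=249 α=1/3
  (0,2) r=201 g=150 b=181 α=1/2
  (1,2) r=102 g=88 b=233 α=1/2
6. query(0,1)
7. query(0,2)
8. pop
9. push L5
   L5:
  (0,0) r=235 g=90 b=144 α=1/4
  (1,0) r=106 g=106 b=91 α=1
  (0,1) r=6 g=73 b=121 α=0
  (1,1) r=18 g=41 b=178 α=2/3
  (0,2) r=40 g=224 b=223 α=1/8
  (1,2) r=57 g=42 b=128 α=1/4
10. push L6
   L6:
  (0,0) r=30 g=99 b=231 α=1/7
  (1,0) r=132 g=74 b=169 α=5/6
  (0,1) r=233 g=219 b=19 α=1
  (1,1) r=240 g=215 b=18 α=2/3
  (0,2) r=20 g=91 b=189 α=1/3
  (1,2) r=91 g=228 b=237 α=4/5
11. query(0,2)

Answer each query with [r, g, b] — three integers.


(0,0) stack=L1,L2,L3; from [0,0,0]:
after L1 α=2/5: [384/5, 182/5, 38/5]
after L2 α=1/2: [1219/10, 546/5, 174/5]
after L3 α=1/3: [1709/15, 1982/15, 553/15]
rounded: [114, 132, 37]

(0,1) stack=L1,L2,L3,L4; from [0,0,0]:
after L1 α=5/6: [175/6, 260/3, 335/3]
after L2 α=1/4: [177/8, 301/4, 439/4]
after L3 α=1/2: [2121/16, 1209/8, 883/8]
after L4 α=2/3: [8425/48, 1849/24, 3331/24]
→ [176, 77, 139]

query (0,2) [L1,L2,L3,L4] — begin 0,0,0
after L1 α=4/7: [680/7, 372/7, 864/7]
after L2 α=2/3: [1226/21, 2318/21, 3916/21]
after L3 α=3/7: [16685/147, 18785/147, 21208/147]
after L4 α=1/2: [23116/147, 40835/294, 47815/294]
= [157, 139, 163]

(0,2) stack=L1,L2,L3,L5,L6; from [0,0,0]:
L1 α=4/7: [680/7, 372/7, 864/7]
L2 α=2/3: [1226/21, 2318/21, 3916/21]
L3 α=3/7: [16685/147, 18785/147, 21208/147]
L5 α=1/8: [17525/168, 23489/168, 25891/168]
L6 α=1/3: [19205/252, 31133/252, 41767/252]
rounded: [76, 124, 166]


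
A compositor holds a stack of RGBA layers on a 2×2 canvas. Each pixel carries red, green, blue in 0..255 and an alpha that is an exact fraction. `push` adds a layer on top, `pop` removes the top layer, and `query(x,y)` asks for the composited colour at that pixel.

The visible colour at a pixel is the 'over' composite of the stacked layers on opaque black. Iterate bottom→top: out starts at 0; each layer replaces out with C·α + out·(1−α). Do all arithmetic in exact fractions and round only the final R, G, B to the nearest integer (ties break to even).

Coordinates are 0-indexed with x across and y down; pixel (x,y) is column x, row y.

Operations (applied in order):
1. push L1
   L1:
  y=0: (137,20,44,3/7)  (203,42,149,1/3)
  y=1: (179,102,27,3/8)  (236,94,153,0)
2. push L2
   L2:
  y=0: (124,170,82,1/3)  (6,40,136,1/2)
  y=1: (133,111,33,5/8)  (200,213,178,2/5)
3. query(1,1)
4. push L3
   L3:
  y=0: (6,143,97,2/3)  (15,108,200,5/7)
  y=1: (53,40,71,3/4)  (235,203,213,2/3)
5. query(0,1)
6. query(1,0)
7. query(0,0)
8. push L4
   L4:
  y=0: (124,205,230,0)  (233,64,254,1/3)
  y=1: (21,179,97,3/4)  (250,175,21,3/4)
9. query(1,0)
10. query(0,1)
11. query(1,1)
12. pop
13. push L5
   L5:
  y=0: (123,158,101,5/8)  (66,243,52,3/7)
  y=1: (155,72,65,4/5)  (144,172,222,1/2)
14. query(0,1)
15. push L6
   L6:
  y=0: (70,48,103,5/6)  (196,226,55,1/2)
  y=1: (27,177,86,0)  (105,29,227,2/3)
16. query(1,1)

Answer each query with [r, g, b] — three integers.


query (1,1) [L1,L2] — begin 0,0,0
L1 α=0: [0, 0, 0]
L2 α=2/5: [80, 426/5, 356/5]
= [80, 85, 71]

at x=0,y=1 over L1,L2,L3:
L1 α=3/8: [537/8, 153/4, 81/8]
L2 α=5/8: [6931/64, 2679/32, 1563/64]
L3 α=3/4: [17107/256, 6519/128, 15195/256]
→ [67, 51, 59]

at x=1,y=0 over L1,L2,L3:
L1 α=1/3: [203/3, 14, 149/3]
L2 α=1/2: [221/6, 27, 557/6]
L3 α=5/7: [446/21, 594/7, 3557/21]
rounded: [21, 85, 169]

(0,0) stack=L1,L2,L3; from [0,0,0]:
L1 α=3/7: [411/7, 60/7, 132/7]
L2 α=1/3: [1690/21, 1310/21, 838/21]
L3 α=2/3: [1942/63, 7316/63, 4912/63]
= [31, 116, 78]

(1,0) stack=L1,L2,L3,L4; from [0,0,0]:
after L1 α=1/3: [203/3, 14, 149/3]
after L2 α=1/2: [221/6, 27, 557/6]
after L3 α=5/7: [446/21, 594/7, 3557/21]
after L4 α=1/3: [5785/63, 1636/21, 12448/63]
= [92, 78, 198]

query (0,1) [L1,L2,L3,L4] — begin 0,0,0
after L1 α=3/8: [537/8, 153/4, 81/8]
after L2 α=5/8: [6931/64, 2679/32, 1563/64]
after L3 α=3/4: [17107/256, 6519/128, 15195/256]
after L4 α=3/4: [33235/1024, 75255/512, 89691/1024]
rounded: [32, 147, 88]

query (1,1) [L1,L2,L3,L4] — begin 0,0,0
+L1 (α=0) → [0, 0, 0]
+L2 (α=2/5) → [80, 426/5, 356/5]
+L3 (α=2/3) → [550/3, 2456/15, 2486/15]
+L4 (α=3/4) → [700/3, 10331/60, 3431/60]
→ [233, 172, 57]

at x=0,y=1 over L1,L2,L3,L5:
+L1 (α=3/8) → [537/8, 153/4, 81/8]
+L2 (α=5/8) → [6931/64, 2679/32, 1563/64]
+L3 (α=3/4) → [17107/256, 6519/128, 15195/256]
+L5 (α=4/5) → [175827/1280, 43383/640, 16351/256]
rounded: [137, 68, 64]

query (1,1) [L1,L2,L3,L5,L6] — begin 0,0,0
after L1 α=0: [0, 0, 0]
after L2 α=2/5: [80, 426/5, 356/5]
after L3 α=2/3: [550/3, 2456/15, 2486/15]
after L5 α=1/2: [491/3, 2518/15, 2908/15]
after L6 α=2/3: [1121/9, 3388/45, 9718/45]
= [125, 75, 216]


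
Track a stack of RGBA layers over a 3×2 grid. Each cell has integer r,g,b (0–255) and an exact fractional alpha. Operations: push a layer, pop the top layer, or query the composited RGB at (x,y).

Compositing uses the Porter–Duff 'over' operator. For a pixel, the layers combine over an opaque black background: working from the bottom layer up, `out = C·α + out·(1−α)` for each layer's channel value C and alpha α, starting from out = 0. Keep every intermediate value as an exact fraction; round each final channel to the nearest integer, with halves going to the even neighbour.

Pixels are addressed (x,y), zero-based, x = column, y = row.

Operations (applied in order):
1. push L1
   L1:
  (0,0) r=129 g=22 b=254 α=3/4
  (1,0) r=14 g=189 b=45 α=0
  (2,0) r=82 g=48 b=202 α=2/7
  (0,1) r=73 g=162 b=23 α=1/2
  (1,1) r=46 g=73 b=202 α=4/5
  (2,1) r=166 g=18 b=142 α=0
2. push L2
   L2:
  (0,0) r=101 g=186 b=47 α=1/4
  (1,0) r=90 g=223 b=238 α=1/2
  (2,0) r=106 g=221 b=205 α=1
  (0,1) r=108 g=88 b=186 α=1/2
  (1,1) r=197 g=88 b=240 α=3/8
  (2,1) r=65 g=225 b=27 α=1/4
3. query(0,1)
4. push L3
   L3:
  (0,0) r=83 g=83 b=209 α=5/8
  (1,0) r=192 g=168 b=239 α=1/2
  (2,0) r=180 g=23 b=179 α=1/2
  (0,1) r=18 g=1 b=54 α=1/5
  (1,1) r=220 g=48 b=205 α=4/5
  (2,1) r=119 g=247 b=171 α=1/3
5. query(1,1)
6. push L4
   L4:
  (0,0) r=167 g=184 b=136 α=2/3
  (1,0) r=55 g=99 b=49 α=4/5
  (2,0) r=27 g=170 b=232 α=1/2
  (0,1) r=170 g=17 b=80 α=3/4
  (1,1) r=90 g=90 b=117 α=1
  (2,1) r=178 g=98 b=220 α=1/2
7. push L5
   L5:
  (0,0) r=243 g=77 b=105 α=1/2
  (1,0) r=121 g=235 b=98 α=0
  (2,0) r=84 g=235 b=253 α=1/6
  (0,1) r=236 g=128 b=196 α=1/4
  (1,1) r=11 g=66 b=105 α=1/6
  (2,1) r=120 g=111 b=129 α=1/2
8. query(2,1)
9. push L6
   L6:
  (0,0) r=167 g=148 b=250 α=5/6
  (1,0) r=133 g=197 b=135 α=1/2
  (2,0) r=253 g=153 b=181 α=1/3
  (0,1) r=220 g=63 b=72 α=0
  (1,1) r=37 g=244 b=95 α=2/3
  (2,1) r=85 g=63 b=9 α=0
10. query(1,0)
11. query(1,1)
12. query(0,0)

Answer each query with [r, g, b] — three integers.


(0,1) stack=L1,L2; from [0,0,0]:
+L1 (α=1/2) → [73/2, 81, 23/2]
+L2 (α=1/2) → [289/4, 169/2, 395/4]
→ [72, 84, 99]

query (1,1) [L1,L2,L3] — begin 0,0,0
+L1 (α=4/5) → [184/5, 292/5, 808/5]
+L2 (α=3/8) → [775/8, 139/2, 191]
+L3 (α=4/5) → [1563/8, 523/10, 1011/5]
rounded: [195, 52, 202]

at x=2,y=1 over L1,L2,L3,L4,L5:
+L1 (α=0) → [0, 0, 0]
+L2 (α=1/4) → [65/4, 225/4, 27/4]
+L3 (α=1/3) → [101/2, 719/6, 123/2]
+L4 (α=1/2) → [457/4, 1307/12, 563/4]
+L5 (α=1/2) → [937/8, 2639/24, 1079/8]
= [117, 110, 135]

query (1,0) [L1,L2,L3,L4,L5,L6] — begin 0,0,0
L1 α=0: [0, 0, 0]
L2 α=1/2: [45, 223/2, 119]
L3 α=1/2: [237/2, 559/4, 179]
L4 α=4/5: [677/10, 2143/20, 75]
L5 α=0: [677/10, 2143/20, 75]
L6 α=1/2: [2007/20, 6083/40, 105]
rounded: [100, 152, 105]

at x=1,y=1 over L1,L2,L3,L4,L5,L6:
+L1 (α=4/5) → [184/5, 292/5, 808/5]
+L2 (α=3/8) → [775/8, 139/2, 191]
+L3 (α=4/5) → [1563/8, 523/10, 1011/5]
+L4 (α=1) → [90, 90, 117]
+L5 (α=1/6) → [461/6, 86, 115]
+L6 (α=2/3) → [905/18, 574/3, 305/3]
→ [50, 191, 102]

query (0,0) [L1,L2,L3,L4,L5,L6] — begin 0,0,0
L1 α=3/4: [387/4, 33/2, 381/2]
L2 α=1/4: [1565/16, 471/8, 1237/8]
L3 α=5/8: [11335/128, 4733/64, 12071/64]
L4 α=2/3: [18029/128, 28285/192, 29479/192]
L5 α=1/2: [49133/256, 43069/384, 49639/384]
L6 α=5/6: [87631/512, 327229/2304, 529639/2304]
→ [171, 142, 230]
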